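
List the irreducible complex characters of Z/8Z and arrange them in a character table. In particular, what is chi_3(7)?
Character table of Z/8Z (irreps indexed chi_0,...,chi_7 with chi_k(m) = zeta_8^(k*m), zeta_8 = exp(2*pi*i/8)):
  irrep \ class  {0} (size 1)  {1} (size 1)    {2} (size 1)  {3} (size 1)    {4} (size 1)  {5} (size 1)    {6} (size 1)  {7} (size 1)  
  chi_0          1             1               1             1               1             1               1             1             
  chi_1          1             exp(I*pi/4)     I             exp(3*I*pi/4)   -1            exp(-3*I*pi/4)  -I            exp(-I*pi/4)  
  chi_2          1             I               -1            -I              1             I               -1            -I            
  chi_3          1             exp(3*I*pi/4)   -I            exp(I*pi/4)     -1            exp(-I*pi/4)    I             exp(-3*I*pi/4)
  chi_4          1             -1              1             -1              1             -1              1             -1            
  chi_5          1             exp(-3*I*pi/4)  I             exp(-I*pi/4)    -1            exp(I*pi/4)     -I            exp(3*I*pi/4) 
  chi_6          1             -I              -1            I               1             -I              -1            I             
  chi_7          1             exp(-I*pi/4)    -I            exp(-3*I*pi/4)  -1            exp(3*I*pi/4)   I             exp(I*pi/4)   

Spot check: chi_3(7) = zeta_8^(3*7) = zeta_8^21 = exp(-3*I*pi/4).

Proof sketch: Z/8Z is abelian, so all 8 irreducible complex representations are 1-dimensional. They are given by chi_k(m) = zeta_8^(k*m) for k = 0,...,7. Row orthogonality: sum_m chi_k(m) conj(chi_l(m)) = 8 * [k = l].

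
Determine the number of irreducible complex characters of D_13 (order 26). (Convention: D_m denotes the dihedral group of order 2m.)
8

Proof sketch: The number of irreducible complex representations of a finite group equals its number of conjugacy classes. D_13 has 8 conjugacy classes ((n+3)/2 for n odd), so D_13 (order 26) has exactly 8 irreducible complex representations.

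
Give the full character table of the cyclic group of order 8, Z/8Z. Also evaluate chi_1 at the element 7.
Character table of Z/8Z (irreps indexed chi_0,...,chi_7 with chi_k(m) = zeta_8^(k*m), zeta_8 = exp(2*pi*i/8)):
  irrep \ class  {0} (size 1)  {1} (size 1)    {2} (size 1)  {3} (size 1)    {4} (size 1)  {5} (size 1)    {6} (size 1)  {7} (size 1)  
  chi_0          1             1               1             1               1             1               1             1             
  chi_1          1             exp(I*pi/4)     I             exp(3*I*pi/4)   -1            exp(-3*I*pi/4)  -I            exp(-I*pi/4)  
  chi_2          1             I               -1            -I              1             I               -1            -I            
  chi_3          1             exp(3*I*pi/4)   -I            exp(I*pi/4)     -1            exp(-I*pi/4)    I             exp(-3*I*pi/4)
  chi_4          1             -1              1             -1              1             -1              1             -1            
  chi_5          1             exp(-3*I*pi/4)  I             exp(-I*pi/4)    -1            exp(I*pi/4)     -I            exp(3*I*pi/4) 
  chi_6          1             -I              -1            I               1             -I              -1            I             
  chi_7          1             exp(-I*pi/4)    -I            exp(-3*I*pi/4)  -1            exp(3*I*pi/4)   I             exp(I*pi/4)   

Spot check: chi_1(7) = zeta_8^(1*7) = zeta_8^7 = exp(-I*pi/4).

Justification: Z/8Z is abelian, so all 8 irreducible complex representations are 1-dimensional. They are given by chi_k(m) = zeta_8^(k*m) for k = 0,...,7. Row orthogonality: sum_m chi_k(m) conj(chi_l(m)) = 8 * [k = l].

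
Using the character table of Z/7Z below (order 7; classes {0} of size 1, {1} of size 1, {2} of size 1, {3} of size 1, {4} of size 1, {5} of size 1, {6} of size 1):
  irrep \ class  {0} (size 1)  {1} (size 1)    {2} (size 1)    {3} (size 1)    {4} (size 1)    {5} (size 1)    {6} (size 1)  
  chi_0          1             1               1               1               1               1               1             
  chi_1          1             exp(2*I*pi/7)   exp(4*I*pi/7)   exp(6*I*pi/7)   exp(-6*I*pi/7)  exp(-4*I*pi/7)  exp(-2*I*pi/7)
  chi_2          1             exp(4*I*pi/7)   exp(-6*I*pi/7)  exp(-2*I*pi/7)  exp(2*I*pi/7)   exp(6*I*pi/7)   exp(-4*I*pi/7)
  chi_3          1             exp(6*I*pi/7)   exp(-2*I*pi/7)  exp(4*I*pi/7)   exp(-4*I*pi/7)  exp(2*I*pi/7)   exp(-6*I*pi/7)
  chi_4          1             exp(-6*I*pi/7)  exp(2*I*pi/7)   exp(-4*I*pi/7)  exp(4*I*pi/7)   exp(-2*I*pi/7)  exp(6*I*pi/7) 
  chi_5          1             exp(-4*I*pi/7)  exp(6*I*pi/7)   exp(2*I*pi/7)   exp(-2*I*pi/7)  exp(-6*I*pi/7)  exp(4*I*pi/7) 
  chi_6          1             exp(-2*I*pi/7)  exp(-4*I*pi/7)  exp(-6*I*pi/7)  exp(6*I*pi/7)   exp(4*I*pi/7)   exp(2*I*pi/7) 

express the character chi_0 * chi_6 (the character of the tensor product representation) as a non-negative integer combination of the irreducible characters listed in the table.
chi_0 tensor chi_6 = chi_6 (all other irreducibles have multiplicity 0).

Argument: The character of a tensor product is the pointwise product (chi_0 * chi_6)(C) = chi_0(C) * chi_6(C):
  {0}: (1)*(1), {1}: (1)*(exp(-2*I*pi/7)), {2}: (1)*(exp(-4*I*pi/7)), {3}: (1)*(exp(-6*I*pi/7)), {4}: (1)*(exp(6*I*pi/7)), {5}: (1)*(exp(4*I*pi/7)), {6}: (1)*(exp(2*I*pi/7))
so (chi_0 * chi_6) takes values
  {0} -> 1, {1} -> exp(-2*I*pi/7), {2} -> exp(-4*I*pi/7), {3} -> exp(-6*I*pi/7), {4} -> exp(6*I*pi/7), {5} -> exp(4*I*pi/7), {6} -> exp(2*I*pi/7).
Now take the inner product of this character with each irreducible chi from the table, <chi_0*chi_6, chi> = (1/7) sum_C |C| (chi_0*chi_6)(C) conj(chi(C)):
  <chi_0*chi_6, chi_0> = (1/7)[1*(1)*conj(1) + 1*(exp(-2*I*pi/7))*conj(1) + 1*(exp(-4*I*pi/7))*conj(1) + 1*(exp(-6*I*pi/7))*conj(1) + 1*(exp(6*I*pi/7))*conj(1) + 1*(exp(4*I*pi/7))*conj(1) + 1*(exp(2*I*pi/7))*conj(1)]
      = (1/7)[(1) + (exp(-2*I*pi/7)) + (exp(-4*I*pi/7)) + (exp(-6*I*pi/7)) + (exp(6*I*pi/7)) + (exp(4*I*pi/7)) + (exp(2*I*pi/7))] = 0/7 = 0
  <chi_0*chi_6, chi_1> = (1/7)[1*(1)*conj(1) + 1*(exp(-2*I*pi/7))*conj(exp(2*I*pi/7)) + 1*(exp(-4*I*pi/7))*conj(exp(4*I*pi/7)) + 1*(exp(-6*I*pi/7))*conj(exp(6*I*pi/7)) + 1*(exp(6*I*pi/7))*conj(exp(-6*I*pi/7)) + 1*(exp(4*I*pi/7))*conj(exp(-4*I*pi/7)) + 1*(exp(2*I*pi/7))*conj(exp(-2*I*pi/7))]
      = (1/7)[(1) + (exp(-4*I*pi/7)) + (exp(6*I*pi/7)) + (exp(2*I*pi/7)) + (exp(-2*I*pi/7)) + (exp(-6*I*pi/7)) + (exp(4*I*pi/7))] = 0/7 = 0
  <chi_0*chi_6, chi_2> = (1/7)[1*(1)*conj(1) + 1*(exp(-2*I*pi/7))*conj(exp(4*I*pi/7)) + 1*(exp(-4*I*pi/7))*conj(exp(-6*I*pi/7)) + 1*(exp(-6*I*pi/7))*conj(exp(-2*I*pi/7)) + 1*(exp(6*I*pi/7))*conj(exp(2*I*pi/7)) + 1*(exp(4*I*pi/7))*conj(exp(6*I*pi/7)) + 1*(exp(2*I*pi/7))*conj(exp(-4*I*pi/7))]
      = (1/7)[(1) + (exp(-6*I*pi/7)) + (exp(2*I*pi/7)) + (exp(-4*I*pi/7)) + (exp(4*I*pi/7)) + (exp(-2*I*pi/7)) + (exp(6*I*pi/7))] = 0/7 = 0
  <chi_0*chi_6, chi_3> = (1/7)[1*(1)*conj(1) + 1*(exp(-2*I*pi/7))*conj(exp(6*I*pi/7)) + 1*(exp(-4*I*pi/7))*conj(exp(-2*I*pi/7)) + 1*(exp(-6*I*pi/7))*conj(exp(4*I*pi/7)) + 1*(exp(6*I*pi/7))*conj(exp(-4*I*pi/7)) + 1*(exp(4*I*pi/7))*conj(exp(2*I*pi/7)) + 1*(exp(2*I*pi/7))*conj(exp(-6*I*pi/7))]
      = (1/7)[(1) + (exp(6*I*pi/7)) + (exp(-2*I*pi/7)) + (exp(4*I*pi/7)) + (exp(-4*I*pi/7)) + (exp(2*I*pi/7)) + (exp(-6*I*pi/7))] = 0/7 = 0
  <chi_0*chi_6, chi_4> = (1/7)[1*(1)*conj(1) + 1*(exp(-2*I*pi/7))*conj(exp(-6*I*pi/7)) + 1*(exp(-4*I*pi/7))*conj(exp(2*I*pi/7)) + 1*(exp(-6*I*pi/7))*conj(exp(-4*I*pi/7)) + 1*(exp(6*I*pi/7))*conj(exp(4*I*pi/7)) + 1*(exp(4*I*pi/7))*conj(exp(-2*I*pi/7)) + 1*(exp(2*I*pi/7))*conj(exp(6*I*pi/7))]
      = (1/7)[(1) + (exp(4*I*pi/7)) + (exp(-6*I*pi/7)) + (exp(-2*I*pi/7)) + (exp(2*I*pi/7)) + (exp(6*I*pi/7)) + (exp(-4*I*pi/7))] = 0/7 = 0
  <chi_0*chi_6, chi_5> = (1/7)[1*(1)*conj(1) + 1*(exp(-2*I*pi/7))*conj(exp(-4*I*pi/7)) + 1*(exp(-4*I*pi/7))*conj(exp(6*I*pi/7)) + 1*(exp(-6*I*pi/7))*conj(exp(2*I*pi/7)) + 1*(exp(6*I*pi/7))*conj(exp(-2*I*pi/7)) + 1*(exp(4*I*pi/7))*conj(exp(-6*I*pi/7)) + 1*(exp(2*I*pi/7))*conj(exp(4*I*pi/7))]
      = (1/7)[(1) + (exp(2*I*pi/7)) + (exp(4*I*pi/7)) + (exp(6*I*pi/7)) + (exp(-6*I*pi/7)) + (exp(-4*I*pi/7)) + (exp(-2*I*pi/7))] = 0/7 = 0
  <chi_0*chi_6, chi_6> = (1/7)[1*(1)*conj(1) + 1*(exp(-2*I*pi/7))*conj(exp(-2*I*pi/7)) + 1*(exp(-4*I*pi/7))*conj(exp(-4*I*pi/7)) + 1*(exp(-6*I*pi/7))*conj(exp(-6*I*pi/7)) + 1*(exp(6*I*pi/7))*conj(exp(6*I*pi/7)) + 1*(exp(4*I*pi/7))*conj(exp(4*I*pi/7)) + 1*(exp(2*I*pi/7))*conj(exp(2*I*pi/7))]
      = (1/7)[(1) + (1) + (1) + (1) + (1) + (1) + (1)] = 7/7 = 1
(Exp terms are combined using exp(i*s)*conj(exp(i*t)) = exp(i*(s-t)), and sums of them are collapsed using the identity that for every m > 1 the m distinct m-th roots of unity sum to 0, e.g. 1 + exp(2*I*pi/3) + exp(-2*I*pi/3) = 0.)
Hence the multiplicities are chi_6: 1. Dimension check: dim(chi_0)*dim(chi_6) = 1*1 = 1 and sum (mult * dim) = 1*1 = 1.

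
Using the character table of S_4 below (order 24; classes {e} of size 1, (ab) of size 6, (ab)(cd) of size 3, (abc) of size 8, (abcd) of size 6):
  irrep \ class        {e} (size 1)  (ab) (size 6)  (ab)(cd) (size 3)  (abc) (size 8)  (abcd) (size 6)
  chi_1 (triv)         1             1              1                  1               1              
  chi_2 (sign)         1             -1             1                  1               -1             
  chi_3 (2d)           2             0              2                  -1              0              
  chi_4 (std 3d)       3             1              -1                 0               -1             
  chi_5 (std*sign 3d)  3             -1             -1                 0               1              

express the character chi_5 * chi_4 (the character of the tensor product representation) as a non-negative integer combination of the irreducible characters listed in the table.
chi_5 tensor chi_4 = chi_2 + chi_3 + chi_4 + chi_5 (all other irreducibles have multiplicity 0).

Solution. The character of a tensor product is the pointwise product (chi_5 * chi_4)(C) = chi_5(C) * chi_4(C):
  {e}: (3)*(3), (ab): (-1)*(1), (ab)(cd): (-1)*(-1), (abc): (0)*(0), (abcd): (1)*(-1)
so (chi_5 * chi_4) takes values
  {e} -> 9, (ab) -> -1, (ab)(cd) -> 1, (abc) -> 0, (abcd) -> -1.
Now take the inner product of this character with each irreducible chi from the table, <chi_5*chi_4, chi> = (1/24) sum_C |C| (chi_5*chi_4)(C) conj(chi(C)):
  <chi_5*chi_4, chi_1> = (1/24)[1*(9)*conj(1) + 6*(-1)*conj(1) + 3*(1)*conj(1) + 8*(0)*conj(1) + 6*(-1)*conj(1)]
      = (1/24)[(9) + (-6) + (3) + (0) + (-6)] = 0/24 = 0
  <chi_5*chi_4, chi_2> = (1/24)[1*(9)*conj(1) + 6*(-1)*conj(-1) + 3*(1)*conj(1) + 8*(0)*conj(1) + 6*(-1)*conj(-1)]
      = (1/24)[(9) + (6) + (3) + (0) + (6)] = 24/24 = 1
  <chi_5*chi_4, chi_3> = (1/24)[1*(9)*conj(2) + 6*(-1)*conj(0) + 3*(1)*conj(2) + 8*(0)*conj(-1) + 6*(-1)*conj(0)]
      = (1/24)[(18) + (0) + (6) + (0) + (0)] = 24/24 = 1
  <chi_5*chi_4, chi_4> = (1/24)[1*(9)*conj(3) + 6*(-1)*conj(1) + 3*(1)*conj(-1) + 8*(0)*conj(0) + 6*(-1)*conj(-1)]
      = (1/24)[(27) + (-6) + (-3) + (0) + (6)] = 24/24 = 1
  <chi_5*chi_4, chi_5> = (1/24)[1*(9)*conj(3) + 6*(-1)*conj(-1) + 3*(1)*conj(-1) + 8*(0)*conj(0) + 6*(-1)*conj(1)]
      = (1/24)[(27) + (6) + (-3) + (0) + (-6)] = 24/24 = 1
Hence the multiplicities are chi_2: 1, chi_3: 1, chi_4: 1, chi_5: 1. Dimension check: dim(chi_5)*dim(chi_4) = 3*3 = 9 and sum (mult * dim) = 1*1 + 1*2 + 1*3 + 1*3 = 9.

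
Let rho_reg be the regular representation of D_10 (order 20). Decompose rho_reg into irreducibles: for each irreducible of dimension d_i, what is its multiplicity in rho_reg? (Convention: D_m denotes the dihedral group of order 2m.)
Each irreducible V_i of dimension d_i appears with multiplicity d_i, i.e. rho_reg = (direct sum over all irreducibles V_i) d_i V_i. The irreducible dimensions for D_10 are 1, 1, 1, 1, 2, 2, 2, 2: 4 irreducibles of dimension 1, each with multiplicity 1; 4 irreducibles of dimension 2, each with multiplicity 2. Total dimension 4*1*1 + 4*2*2 = 20 = |G|.

Why: General theorem: in the regular representation of a finite group G, each irreducible appears with multiplicity equal to its dimension. Check: dim(rho_reg) = sum d_i^2 = 1 + 1 + 1 + 1 + 4 + 4 + 4 + 4 = 20 = |G|.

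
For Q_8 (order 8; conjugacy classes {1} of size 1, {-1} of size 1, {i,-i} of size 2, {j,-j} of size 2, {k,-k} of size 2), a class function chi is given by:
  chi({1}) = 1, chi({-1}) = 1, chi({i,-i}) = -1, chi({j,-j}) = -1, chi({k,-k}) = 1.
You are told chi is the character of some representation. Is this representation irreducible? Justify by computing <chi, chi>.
Irreducible: <chi, chi> = 1.

Justification: <chi, chi> = (1/|G|) sum_C |C| * |chi(C)|^2 = (1/8)[1*|1|^2 + 1*|1|^2 + 2*|-1|^2 + 2*|-1|^2 + 2*|1|^2]
  = (1/8)[(1) + (1) + (2) + (2) + (2)] = 8/8 = 1.
A character is irreducible iff <chi, chi> = 1, so this representation is irreducible.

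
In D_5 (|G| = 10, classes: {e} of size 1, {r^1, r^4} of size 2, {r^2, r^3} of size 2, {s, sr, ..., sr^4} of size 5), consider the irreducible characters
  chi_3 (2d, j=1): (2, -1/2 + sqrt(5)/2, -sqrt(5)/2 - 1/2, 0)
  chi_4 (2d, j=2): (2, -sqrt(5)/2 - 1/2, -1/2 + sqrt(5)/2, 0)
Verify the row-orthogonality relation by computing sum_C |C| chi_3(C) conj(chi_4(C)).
Sum = 0; so <chi_3, chi_4> = 0 (distinct irreducibles are orthogonal).

Derivation: Compute term by term over conjugacy classes (|C| * chi_3(C) * conj(chi_4(C))):
  1*(2)*conj(2) + 2*(-1/2 + sqrt(5)/2)*conj(-sqrt(5)/2 - 1/2) + 2*(-sqrt(5)/2 - 1/2)*conj(-1/2 + sqrt(5)/2) + 5*(0)*conj(0)
  = (4) + (-2) + (-2) + (0)
  = 0.
Dividing by |G| = 10 gives 0/10 = 0, matching the row-orthogonality relation <chi_3, chi_4> = [chi_3 = chi_4].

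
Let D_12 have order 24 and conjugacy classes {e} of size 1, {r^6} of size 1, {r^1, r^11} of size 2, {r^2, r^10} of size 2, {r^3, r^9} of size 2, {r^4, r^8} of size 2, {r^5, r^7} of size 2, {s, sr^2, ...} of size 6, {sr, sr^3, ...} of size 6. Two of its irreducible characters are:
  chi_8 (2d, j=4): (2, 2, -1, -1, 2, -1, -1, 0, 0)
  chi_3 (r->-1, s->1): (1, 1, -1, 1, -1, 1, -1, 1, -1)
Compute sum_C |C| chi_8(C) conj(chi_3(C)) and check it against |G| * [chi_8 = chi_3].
Sum = 0; so <chi_8, chi_3> = 0 (distinct irreducibles are orthogonal).

Proof sketch: Compute term by term over conjugacy classes (|C| * chi_8(C) * conj(chi_3(C))):
  1*(2)*conj(1) + 1*(2)*conj(1) + 2*(-1)*conj(-1) + 2*(-1)*conj(1) + 2*(2)*conj(-1) + 2*(-1)*conj(1) + 2*(-1)*conj(-1) + 6*(0)*conj(1) + 6*(0)*conj(-1)
  = (2) + (2) + (2) + (-2) + (-4) + (-2) + (2) + (0) + (0)
  = 0.
Dividing by |G| = 24 gives 0/24 = 0, matching the row-orthogonality relation <chi_8, chi_3> = [chi_8 = chi_3].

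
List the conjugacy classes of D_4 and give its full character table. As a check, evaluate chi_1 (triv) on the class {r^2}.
Conjugacy classes: {e} of size 1, {r^2} of size 1, {r^1, r^3} of size 2, {s, sr^2, ...} of size 2, {sr, sr^3, ...} of size 2.
Character table:
  irrep \ class              {e} (size 1)  {r^2} (size 1)  {r^1, r^3} (size 2)  {s, sr^2, ...} (size 2)  {sr, sr^3, ...} (size 2)
  chi_1 (triv)               1             1               1                    1                        1                       
  chi_2 (sign: r->1, s->-1)  1             1               1                    -1                       -1                      
  chi_3 (r->-1, s->1)        1             1               -1                   1                        -1                      
  chi_4 (r->-1, s->-1)       1             1               -1                   -1                       1                       
  chi_5 (2d, j=1)            2             -2              0                    0                        0                       

Spot check: chi_1 (triv) on {r^2} = 1.

Details: D_4 has order 2*4 = 8 with 5 conjugacy classes, hence 5 irreducibles. Sum of squared dims 1 + 1 + 1 + 1 + 4 = 8 = |G|. Linear characters come from the abelianisation; the 2-dimensional irreps have character r^k -> 2*cos(2*pi*j*k/4), reflections -> 0.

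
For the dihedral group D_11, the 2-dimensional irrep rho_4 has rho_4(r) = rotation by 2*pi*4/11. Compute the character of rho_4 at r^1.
chi_{rho_4}(r^1) = 2*cos(2*pi*4*1/11) = -2*cos(3*pi/11)

Explanation: rho_4(r^1) is rotation by angle 2*pi*4*1/11, whose trace is 2*cos(2*pi*4*1/11) = -2*cos(3*pi/11).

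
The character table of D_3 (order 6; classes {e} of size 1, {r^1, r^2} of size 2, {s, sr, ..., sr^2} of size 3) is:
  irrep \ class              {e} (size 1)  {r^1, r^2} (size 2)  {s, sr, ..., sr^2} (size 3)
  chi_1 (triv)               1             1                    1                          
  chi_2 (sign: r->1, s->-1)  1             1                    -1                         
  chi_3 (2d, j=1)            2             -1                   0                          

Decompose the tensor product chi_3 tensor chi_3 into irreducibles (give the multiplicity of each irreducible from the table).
chi_3 tensor chi_3 = chi_1 + chi_2 + chi_3 (all other irreducibles have multiplicity 0).

Proof sketch: The character of a tensor product is the pointwise product (chi_3 * chi_3)(C) = chi_3(C) * chi_3(C):
  {e}: (2)*(2), {r^1, r^2}: (-1)*(-1), {s, sr, ..., sr^2}: (0)*(0)
so (chi_3 * chi_3) takes values
  {e} -> 4, {r^1, r^2} -> 1, {s, sr, ..., sr^2} -> 0.
Now take the inner product of this character with each irreducible chi from the table, <chi_3*chi_3, chi> = (1/6) sum_C |C| (chi_3*chi_3)(C) conj(chi(C)):
  <chi_3*chi_3, chi_1> = (1/6)[1*(4)*conj(1) + 2*(1)*conj(1) + 3*(0)*conj(1)]
      = (1/6)[(4) + (2) + (0)] = 6/6 = 1
  <chi_3*chi_3, chi_2> = (1/6)[1*(4)*conj(1) + 2*(1)*conj(1) + 3*(0)*conj(-1)]
      = (1/6)[(4) + (2) + (0)] = 6/6 = 1
  <chi_3*chi_3, chi_3> = (1/6)[1*(4)*conj(2) + 2*(1)*conj(-1) + 3*(0)*conj(0)]
      = (1/6)[(8) + (-2) + (0)] = 6/6 = 1
Hence the multiplicities are chi_1: 1, chi_2: 1, chi_3: 1. Dimension check: dim(chi_3)*dim(chi_3) = 2*2 = 4 and sum (mult * dim) = 1*1 + 1*1 + 1*2 = 4.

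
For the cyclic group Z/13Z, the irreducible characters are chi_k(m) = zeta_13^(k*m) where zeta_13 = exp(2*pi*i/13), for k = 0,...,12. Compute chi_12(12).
chi_12(12) = zeta_13^144 = exp(2*I*pi/13)

Details: chi_12(12) = zeta_13^(12*12) = zeta_13^144. Since zeta_13^13 = 1, this equals zeta_13^1 = exp(2*pi*i*1/13) = exp(2*I*pi/13).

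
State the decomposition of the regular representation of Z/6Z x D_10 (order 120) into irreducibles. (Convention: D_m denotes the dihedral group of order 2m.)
Each irreducible V_i of dimension d_i appears with multiplicity d_i, i.e. rho_reg = (direct sum over all irreducibles V_i) d_i V_i. The irreducible dimensions for Z/6Z x D_10 are 1, 1, 1, 1, 1, 1, 1, 1, 1, 1, 1, 1, 1, 1, 1, 1, 1, 1, 1, 1, 1, 1, 1, 1, 2, 2, 2, 2, 2, 2, 2, 2, 2, 2, 2, 2, 2, 2, 2, 2, 2, 2, 2, 2, 2, 2, 2, 2: 24 irreducibles of dimension 1, each with multiplicity 1; 24 irreducibles of dimension 2, each with multiplicity 2. Total dimension 24*1*1 + 24*2*2 = 120 = |G|.

Reasoning: General theorem: in the regular representation of a finite group G, each irreducible appears with multiplicity equal to its dimension. Check: dim(rho_reg) = sum d_i^2 = 1 + 1 + 1 + 1 + 1 + 1 + 1 + 1 + 1 + 1 + 1 + 1 + 1 + 1 + 1 + 1 + 1 + 1 + 1 + 1 + 1 + 1 + 1 + 1 + 4 + 4 + 4 + 4 + 4 + 4 + 4 + 4 + 4 + 4 + 4 + 4 + 4 + 4 + 4 + 4 + 4 + 4 + 4 + 4 + 4 + 4 + 4 + 4 = 120 = |G|.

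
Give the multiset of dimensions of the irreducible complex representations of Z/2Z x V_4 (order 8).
Dimensions: 1, 1, 1, 1, 1, 1, 1, 1

Justification: There are 8 irreducibles (= number of conjugacy classes). Their dimensions d_i satisfy sum d_i^2 = |G| = 8: 1 + 1 + 1 + 1 + 1 + 1 + 1 + 1 = 8. (For the product with Z/2Z: each of the 2 1-dim characters of Z/2Z tensors with each irrep of V_4, giving 2 copies of each V_4-dimension.)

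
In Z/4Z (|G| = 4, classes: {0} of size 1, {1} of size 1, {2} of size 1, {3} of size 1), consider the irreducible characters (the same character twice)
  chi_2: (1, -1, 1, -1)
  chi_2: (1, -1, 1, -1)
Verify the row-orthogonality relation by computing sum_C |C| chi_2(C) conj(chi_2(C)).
Sum = 4 = |G| = 4; so <chi_2, chi_2> = 1 (norm-1 confirms irreducibility).

Derivation: Compute term by term over conjugacy classes (|C| * chi_2(C) * conj(chi_2(C))):
  1*(1)*conj(1) + 1*(-1)*conj(-1) + 1*(1)*conj(1) + 1*(-1)*conj(-1)
  = (1) + (1) + (1) + (1)
  = 4.
(Exp terms are combined using exp(i*s)*conj(exp(i*t)) = exp(i*(s-t)), and sums of them are collapsed using the identity that for every m > 1 the m distinct m-th roots of unity sum to 0, e.g. 1 + exp(2*I*pi/3) + exp(-2*I*pi/3) = 0.)
Dividing by |G| = 4 gives 4/4 = 1, matching the row-orthogonality relation <chi_2, chi_2> = [chi_2 = chi_2].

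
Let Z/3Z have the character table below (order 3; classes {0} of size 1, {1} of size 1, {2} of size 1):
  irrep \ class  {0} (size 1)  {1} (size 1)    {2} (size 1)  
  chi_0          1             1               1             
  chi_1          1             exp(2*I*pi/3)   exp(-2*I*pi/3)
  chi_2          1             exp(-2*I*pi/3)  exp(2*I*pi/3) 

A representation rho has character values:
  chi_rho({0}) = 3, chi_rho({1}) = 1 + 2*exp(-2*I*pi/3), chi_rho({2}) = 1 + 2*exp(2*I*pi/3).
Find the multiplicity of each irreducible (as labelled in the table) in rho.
Multiplicities: chi_0: 1, chi_1: 0, chi_2: 2.

Argument: Use <chi_rho, chi> = (1/|G|) sum_C |C| * chi_rho(C) * conj(chi(C)) with |G| = 3 for each irreducible chi in the table:
  <chi_rho, chi_0> = (1/3)[1*(3)*conj(1) + 1*(1 + 2*exp(-2*I*pi/3))*conj(1) + 1*(1 + 2*exp(2*I*pi/3))*conj(1)]
      = (1/3)[(3) + (1 + 2*exp(-2*I*pi/3)) + (1 + 2*exp(2*I*pi/3))] = 3/3 = 1
  <chi_rho, chi_1> = (1/3)[1*(3)*conj(1) + 1*(1 + 2*exp(-2*I*pi/3))*conj(exp(2*I*pi/3)) + 1*(1 + 2*exp(2*I*pi/3))*conj(exp(-2*I*pi/3))]
      = (1/3)[(3) + (exp(-2*I*pi/3) + 2*exp(2*I*pi/3)) + (2*exp(-2*I*pi/3) + exp(2*I*pi/3))] = 0/3 = 0
  <chi_rho, chi_2> = (1/3)[1*(3)*conj(1) + 1*(1 + 2*exp(-2*I*pi/3))*conj(exp(-2*I*pi/3)) + 1*(1 + 2*exp(2*I*pi/3))*conj(exp(2*I*pi/3))]
      = (1/3)[(3) + (2 + exp(2*I*pi/3)) + (2 + exp(-2*I*pi/3))] = 6/3 = 2
(Exp terms are combined using exp(i*s)*conj(exp(i*t)) = exp(i*(s-t)), and sums of them are collapsed using the identity that for every m > 1 the m distinct m-th roots of unity sum to 0, e.g. 1 + exp(2*I*pi/3) + exp(-2*I*pi/3) = 0.)
Dimension check: dim(rho) = sum (mult * dim) = 1*1 + 0*1 + 2*1 = 3 = chi_rho(e) = 3.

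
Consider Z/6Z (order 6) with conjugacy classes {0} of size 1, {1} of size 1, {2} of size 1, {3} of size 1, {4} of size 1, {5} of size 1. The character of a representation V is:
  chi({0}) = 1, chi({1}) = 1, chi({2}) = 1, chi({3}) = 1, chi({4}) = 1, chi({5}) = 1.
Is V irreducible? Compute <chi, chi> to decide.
Irreducible: <chi, chi> = 1.

Proof sketch: <chi, chi> = (1/|G|) sum_C |C| * |chi(C)|^2 = (1/6)[1*|1|^2 + 1*|1|^2 + 1*|1|^2 + 1*|1|^2 + 1*|1|^2 + 1*|1|^2]
  = (1/6)[(1) + (1) + (1) + (1) + (1) + (1)] = 6/6 = 1.
(Exp terms are combined using exp(i*s)*conj(exp(i*t)) = exp(i*(s-t)), and sums of them are collapsed using the identity that for every m > 1 the m distinct m-th roots of unity sum to 0, e.g. 1 + exp(2*I*pi/3) + exp(-2*I*pi/3) = 0.)
A character is irreducible iff <chi, chi> = 1, so this representation is irreducible.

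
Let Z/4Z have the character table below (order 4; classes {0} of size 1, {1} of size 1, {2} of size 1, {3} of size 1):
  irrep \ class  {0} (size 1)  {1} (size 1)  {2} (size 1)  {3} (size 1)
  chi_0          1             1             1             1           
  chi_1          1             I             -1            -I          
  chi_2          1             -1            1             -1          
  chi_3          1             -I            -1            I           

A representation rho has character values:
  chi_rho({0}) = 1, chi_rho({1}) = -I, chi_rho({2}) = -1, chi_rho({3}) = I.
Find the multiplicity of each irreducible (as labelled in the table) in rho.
Multiplicities: chi_0: 0, chi_1: 0, chi_2: 0, chi_3: 1.

Reasoning: Use <chi_rho, chi> = (1/|G|) sum_C |C| * chi_rho(C) * conj(chi(C)) with |G| = 4 for each irreducible chi in the table:
  <chi_rho, chi_0> = (1/4)[1*(1)*conj(1) + 1*(-I)*conj(1) + 1*(-1)*conj(1) + 1*(I)*conj(1)]
      = (1/4)[(1) + (-I) + (-1) + (I)] = 0/4 = 0
  <chi_rho, chi_1> = (1/4)[1*(1)*conj(1) + 1*(-I)*conj(I) + 1*(-1)*conj(-1) + 1*(I)*conj(-I)]
      = (1/4)[(1) + (-1) + (1) + (-1)] = 0/4 = 0
  <chi_rho, chi_2> = (1/4)[1*(1)*conj(1) + 1*(-I)*conj(-1) + 1*(-1)*conj(1) + 1*(I)*conj(-1)]
      = (1/4)[(1) + (I) + (-1) + (-I)] = 0/4 = 0
  <chi_rho, chi_3> = (1/4)[1*(1)*conj(1) + 1*(-I)*conj(-I) + 1*(-1)*conj(-1) + 1*(I)*conj(I)]
      = (1/4)[(1) + (1) + (1) + (1)] = 4/4 = 1
(Exp terms are combined using exp(i*s)*conj(exp(i*t)) = exp(i*(s-t)), and sums of them are collapsed using the identity that for every m > 1 the m distinct m-th roots of unity sum to 0, e.g. 1 + exp(2*I*pi/3) + exp(-2*I*pi/3) = 0.)
Dimension check: dim(rho) = sum (mult * dim) = 0*1 + 0*1 + 0*1 + 1*1 = 1 = chi_rho(e) = 1.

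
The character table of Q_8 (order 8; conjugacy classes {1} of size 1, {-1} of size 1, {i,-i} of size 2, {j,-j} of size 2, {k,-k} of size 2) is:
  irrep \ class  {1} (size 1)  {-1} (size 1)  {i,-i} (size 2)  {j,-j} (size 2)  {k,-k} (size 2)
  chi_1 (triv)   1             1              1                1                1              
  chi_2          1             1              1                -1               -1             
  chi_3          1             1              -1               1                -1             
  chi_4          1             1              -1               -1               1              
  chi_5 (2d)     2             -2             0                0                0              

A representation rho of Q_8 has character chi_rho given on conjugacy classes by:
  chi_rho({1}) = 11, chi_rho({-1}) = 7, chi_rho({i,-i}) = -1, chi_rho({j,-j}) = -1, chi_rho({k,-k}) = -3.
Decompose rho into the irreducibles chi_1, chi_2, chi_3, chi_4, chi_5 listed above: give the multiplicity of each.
Multiplicities: chi_1: 1, chi_2: 3, chi_3: 3, chi_4: 2, chi_5: 1.

Justification: Use <chi_rho, chi> = (1/|G|) sum_C |C| * chi_rho(C) * conj(chi(C)) with |G| = 8 for each irreducible chi in the table:
  <chi_rho, chi_1> = (1/8)[1*(11)*conj(1) + 1*(7)*conj(1) + 2*(-1)*conj(1) + 2*(-1)*conj(1) + 2*(-3)*conj(1)]
      = (1/8)[(11) + (7) + (-2) + (-2) + (-6)] = 8/8 = 1
  <chi_rho, chi_2> = (1/8)[1*(11)*conj(1) + 1*(7)*conj(1) + 2*(-1)*conj(1) + 2*(-1)*conj(-1) + 2*(-3)*conj(-1)]
      = (1/8)[(11) + (7) + (-2) + (2) + (6)] = 24/8 = 3
  <chi_rho, chi_3> = (1/8)[1*(11)*conj(1) + 1*(7)*conj(1) + 2*(-1)*conj(-1) + 2*(-1)*conj(1) + 2*(-3)*conj(-1)]
      = (1/8)[(11) + (7) + (2) + (-2) + (6)] = 24/8 = 3
  <chi_rho, chi_4> = (1/8)[1*(11)*conj(1) + 1*(7)*conj(1) + 2*(-1)*conj(-1) + 2*(-1)*conj(-1) + 2*(-3)*conj(1)]
      = (1/8)[(11) + (7) + (2) + (2) + (-6)] = 16/8 = 2
  <chi_rho, chi_5> = (1/8)[1*(11)*conj(2) + 1*(7)*conj(-2) + 2*(-1)*conj(0) + 2*(-1)*conj(0) + 2*(-3)*conj(0)]
      = (1/8)[(22) + (-14) + (0) + (0) + (0)] = 8/8 = 1
Dimension check: dim(rho) = sum (mult * dim) = 1*1 + 3*1 + 3*1 + 2*1 + 1*2 = 11 = chi_rho(e) = 11.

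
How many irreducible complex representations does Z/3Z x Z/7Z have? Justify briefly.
21

Solution. The number of irreducible complex representations of a finite group equals its number of conjugacy classes. Z/3Z x Z/7Z is abelian of order 21, so every element is its own conjugacy class: 21 classes, so Z/3Z x Z/7Z (order 21) has exactly 21 irreducible complex representations.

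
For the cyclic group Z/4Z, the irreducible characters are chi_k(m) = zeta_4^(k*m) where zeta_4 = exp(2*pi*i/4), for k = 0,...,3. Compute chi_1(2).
chi_1(2) = zeta_4^2 = -1

Solution. chi_1(2) = zeta_4^(1*2) = zeta_4^2. Since zeta_4^4 = 1, this equals zeta_4^2 = exp(2*pi*i*2/4) = -1.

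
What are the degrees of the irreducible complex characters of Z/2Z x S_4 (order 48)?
Dimensions: 1, 1, 1, 1, 2, 2, 3, 3, 3, 3

Solution. There are 10 irreducibles (= number of conjugacy classes). Their dimensions d_i satisfy sum d_i^2 = |G| = 48: 1 + 1 + 1 + 1 + 4 + 4 + 9 + 9 + 9 + 9 = 48. (For the product with Z/2Z: each of the 2 1-dim characters of Z/2Z tensors with each irrep of S_4, giving 2 copies of each S_4-dimension.)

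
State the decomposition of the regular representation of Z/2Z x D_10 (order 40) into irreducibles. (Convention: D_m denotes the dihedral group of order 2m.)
Each irreducible V_i of dimension d_i appears with multiplicity d_i, i.e. rho_reg = (direct sum over all irreducibles V_i) d_i V_i. The irreducible dimensions for Z/2Z x D_10 are 1, 1, 1, 1, 1, 1, 1, 1, 2, 2, 2, 2, 2, 2, 2, 2: 8 irreducibles of dimension 1, each with multiplicity 1; 8 irreducibles of dimension 2, each with multiplicity 2. Total dimension 8*1*1 + 8*2*2 = 40 = |G|.

Derivation: General theorem: in the regular representation of a finite group G, each irreducible appears with multiplicity equal to its dimension. Check: dim(rho_reg) = sum d_i^2 = 1 + 1 + 1 + 1 + 1 + 1 + 1 + 1 + 4 + 4 + 4 + 4 + 4 + 4 + 4 + 4 = 40 = |G|.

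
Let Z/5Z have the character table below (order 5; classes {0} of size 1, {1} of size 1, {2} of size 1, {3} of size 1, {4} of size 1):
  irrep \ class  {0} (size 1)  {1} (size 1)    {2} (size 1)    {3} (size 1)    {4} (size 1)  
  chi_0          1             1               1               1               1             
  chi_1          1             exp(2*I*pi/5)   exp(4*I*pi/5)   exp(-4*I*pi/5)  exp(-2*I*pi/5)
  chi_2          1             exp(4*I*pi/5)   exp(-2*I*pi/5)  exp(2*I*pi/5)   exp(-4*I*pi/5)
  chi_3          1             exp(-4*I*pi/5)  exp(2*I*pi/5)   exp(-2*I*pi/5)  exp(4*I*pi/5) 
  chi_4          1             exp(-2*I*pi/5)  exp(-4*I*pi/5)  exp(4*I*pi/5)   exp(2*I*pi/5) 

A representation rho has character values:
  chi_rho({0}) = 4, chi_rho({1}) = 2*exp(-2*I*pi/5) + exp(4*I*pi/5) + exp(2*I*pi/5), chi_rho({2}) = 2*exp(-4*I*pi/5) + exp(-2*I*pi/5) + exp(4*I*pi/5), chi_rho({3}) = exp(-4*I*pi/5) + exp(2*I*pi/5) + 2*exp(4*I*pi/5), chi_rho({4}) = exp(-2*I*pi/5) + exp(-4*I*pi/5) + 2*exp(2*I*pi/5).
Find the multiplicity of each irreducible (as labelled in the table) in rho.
Multiplicities: chi_0: 0, chi_1: 1, chi_2: 1, chi_3: 0, chi_4: 2.

Working: Use <chi_rho, chi> = (1/|G|) sum_C |C| * chi_rho(C) * conj(chi(C)) with |G| = 5 for each irreducible chi in the table:
  <chi_rho, chi_0> = (1/5)[1*(4)*conj(1) + 1*(2*exp(-2*I*pi/5) + exp(4*I*pi/5) + exp(2*I*pi/5))*conj(1) + 1*(2*exp(-4*I*pi/5) + exp(-2*I*pi/5) + exp(4*I*pi/5))*conj(1) + 1*(exp(-4*I*pi/5) + exp(2*I*pi/5) + 2*exp(4*I*pi/5))*conj(1) + 1*(exp(-2*I*pi/5) + exp(-4*I*pi/5) + 2*exp(2*I*pi/5))*conj(1)]
      = (1/5)[(4) + (2*exp(-2*I*pi/5) + exp(4*I*pi/5) + exp(2*I*pi/5)) + (2*exp(-4*I*pi/5) + exp(-2*I*pi/5) + exp(4*I*pi/5)) + (exp(-4*I*pi/5) + exp(2*I*pi/5) + 2*exp(4*I*pi/5)) + (exp(-2*I*pi/5) + exp(-4*I*pi/5) + 2*exp(2*I*pi/5))] = 0/5 = 0
  <chi_rho, chi_1> = (1/5)[1*(4)*conj(1) + 1*(2*exp(-2*I*pi/5) + exp(4*I*pi/5) + exp(2*I*pi/5))*conj(exp(2*I*pi/5)) + 1*(2*exp(-4*I*pi/5) + exp(-2*I*pi/5) + exp(4*I*pi/5))*conj(exp(4*I*pi/5)) + 1*(exp(-4*I*pi/5) + exp(2*I*pi/5) + 2*exp(4*I*pi/5))*conj(exp(-4*I*pi/5)) + 1*(exp(-2*I*pi/5) + exp(-4*I*pi/5) + 2*exp(2*I*pi/5))*conj(exp(-2*I*pi/5))]
      = (1/5)[(4) + (1 + 2*exp(-4*I*pi/5) + exp(2*I*pi/5)) + (1 + exp(4*I*pi/5) + 2*exp(2*I*pi/5)) + (1 + 2*exp(-2*I*pi/5) + exp(-4*I*pi/5)) + (1 + exp(-2*I*pi/5) + 2*exp(4*I*pi/5))] = 5/5 = 1
  <chi_rho, chi_2> = (1/5)[1*(4)*conj(1) + 1*(2*exp(-2*I*pi/5) + exp(4*I*pi/5) + exp(2*I*pi/5))*conj(exp(4*I*pi/5)) + 1*(2*exp(-4*I*pi/5) + exp(-2*I*pi/5) + exp(4*I*pi/5))*conj(exp(-2*I*pi/5)) + 1*(exp(-4*I*pi/5) + exp(2*I*pi/5) + 2*exp(4*I*pi/5))*conj(exp(2*I*pi/5)) + 1*(exp(-2*I*pi/5) + exp(-4*I*pi/5) + 2*exp(2*I*pi/5))*conj(exp(-4*I*pi/5))]
      = (1/5)[(4) + (1 + exp(-2*I*pi/5) + 2*exp(4*I*pi/5)) + (1 + 2*exp(-2*I*pi/5) + exp(-4*I*pi/5)) + (1 + exp(4*I*pi/5) + 2*exp(2*I*pi/5)) + (1 + 2*exp(-4*I*pi/5) + exp(2*I*pi/5))] = 5/5 = 1
  <chi_rho, chi_3> = (1/5)[1*(4)*conj(1) + 1*(2*exp(-2*I*pi/5) + exp(4*I*pi/5) + exp(2*I*pi/5))*conj(exp(-4*I*pi/5)) + 1*(2*exp(-4*I*pi/5) + exp(-2*I*pi/5) + exp(4*I*pi/5))*conj(exp(2*I*pi/5)) + 1*(exp(-4*I*pi/5) + exp(2*I*pi/5) + 2*exp(4*I*pi/5))*conj(exp(-2*I*pi/5)) + 1*(exp(-2*I*pi/5) + exp(-4*I*pi/5) + 2*exp(2*I*pi/5))*conj(exp(4*I*pi/5))]
      = (1/5)[(4) + (exp(-2*I*pi/5) + exp(-4*I*pi/5) + 2*exp(2*I*pi/5)) + (exp(-4*I*pi/5) + exp(2*I*pi/5) + 2*exp(4*I*pi/5)) + (2*exp(-4*I*pi/5) + exp(-2*I*pi/5) + exp(4*I*pi/5)) + (2*exp(-2*I*pi/5) + exp(4*I*pi/5) + exp(2*I*pi/5))] = 0/5 = 0
  <chi_rho, chi_4> = (1/5)[1*(4)*conj(1) + 1*(2*exp(-2*I*pi/5) + exp(4*I*pi/5) + exp(2*I*pi/5))*conj(exp(-2*I*pi/5)) + 1*(2*exp(-4*I*pi/5) + exp(-2*I*pi/5) + exp(4*I*pi/5))*conj(exp(-4*I*pi/5)) + 1*(exp(-4*I*pi/5) + exp(2*I*pi/5) + 2*exp(4*I*pi/5))*conj(exp(4*I*pi/5)) + 1*(exp(-2*I*pi/5) + exp(-4*I*pi/5) + 2*exp(2*I*pi/5))*conj(exp(2*I*pi/5))]
      = (1/5)[(4) + (2 + exp(-4*I*pi/5) + exp(4*I*pi/5)) + (2 + exp(-2*I*pi/5) + exp(2*I*pi/5)) + (2 + exp(-2*I*pi/5) + exp(2*I*pi/5)) + (2 + exp(-4*I*pi/5) + exp(4*I*pi/5))] = 10/5 = 2
(Exp terms are combined using exp(i*s)*conj(exp(i*t)) = exp(i*(s-t)), and sums of them are collapsed using the identity that for every m > 1 the m distinct m-th roots of unity sum to 0, e.g. 1 + exp(2*I*pi/3) + exp(-2*I*pi/3) = 0.)
Dimension check: dim(rho) = sum (mult * dim) = 0*1 + 1*1 + 1*1 + 0*1 + 2*1 = 4 = chi_rho(e) = 4.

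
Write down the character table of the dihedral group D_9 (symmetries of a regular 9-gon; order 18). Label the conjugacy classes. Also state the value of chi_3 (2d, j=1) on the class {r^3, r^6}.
Conjugacy classes: {e} of size 1, {r^1, r^8} of size 2, {r^2, r^7} of size 2, {r^3, r^6} of size 2, {r^4, r^5} of size 2, {s, sr, ..., sr^8} of size 9.
Character table:
  irrep \ class              {e} (size 1)  {r^1, r^8} (size 2)  {r^2, r^7} (size 2)  {r^3, r^6} (size 2)  {r^4, r^5} (size 2)  {s, sr, ..., sr^8} (size 9)
  chi_1 (triv)               1             1                    1                    1                    1                    1                          
  chi_2 (sign: r->1, s->-1)  1             1                    1                    1                    1                    -1                         
  chi_3 (2d, j=1)            2             2*cos(2*pi/9)        2*cos(4*pi/9)        -1                   -2*cos(pi/9)         0                          
  chi_4 (2d, j=2)            2             2*cos(4*pi/9)        -2*cos(pi/9)         -1                   2*cos(2*pi/9)        0                          
  chi_5 (2d, j=3)            2             -1                   -1                   2                    -1                   0                          
  chi_6 (2d, j=4)            2             -2*cos(pi/9)         2*cos(2*pi/9)        -1                   2*cos(4*pi/9)        0                          

Spot check: chi_3 (2d, j=1) on {r^3, r^6} = -1.

D_9 has order 2*9 = 18 with 6 conjugacy classes, hence 6 irreducibles. Sum of squared dims 1 + 1 + 4 + 4 + 4 + 4 = 18 = |G|. Linear characters come from the abelianisation; the 2-dimensional irreps have character r^k -> 2*cos(2*pi*j*k/9), reflections -> 0.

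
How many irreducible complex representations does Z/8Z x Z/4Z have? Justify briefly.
32

Derivation: The number of irreducible complex representations of a finite group equals its number of conjugacy classes. Z/8Z x Z/4Z is abelian of order 32, so every element is its own conjugacy class: 32 classes, so Z/8Z x Z/4Z (order 32) has exactly 32 irreducible complex representations.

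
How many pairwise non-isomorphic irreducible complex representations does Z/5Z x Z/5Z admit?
25

The number of irreducible complex representations of a finite group equals its number of conjugacy classes. Z/5Z x Z/5Z is abelian of order 25, so every element is its own conjugacy class: 25 classes, so Z/5Z x Z/5Z (order 25) has exactly 25 irreducible complex representations.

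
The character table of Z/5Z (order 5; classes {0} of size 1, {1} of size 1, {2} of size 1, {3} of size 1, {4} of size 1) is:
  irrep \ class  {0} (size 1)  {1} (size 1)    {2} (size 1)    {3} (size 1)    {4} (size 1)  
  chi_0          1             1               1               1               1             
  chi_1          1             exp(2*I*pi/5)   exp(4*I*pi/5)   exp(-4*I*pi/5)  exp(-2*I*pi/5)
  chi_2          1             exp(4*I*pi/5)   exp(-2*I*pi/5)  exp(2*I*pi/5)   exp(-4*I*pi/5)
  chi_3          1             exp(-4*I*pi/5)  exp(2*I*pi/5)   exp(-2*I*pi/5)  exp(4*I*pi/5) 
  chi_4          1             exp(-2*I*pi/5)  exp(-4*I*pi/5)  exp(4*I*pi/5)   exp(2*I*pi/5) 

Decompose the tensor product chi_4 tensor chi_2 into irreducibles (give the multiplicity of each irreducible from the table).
chi_4 tensor chi_2 = chi_1 (all other irreducibles have multiplicity 0).

Why: The character of a tensor product is the pointwise product (chi_4 * chi_2)(C) = chi_4(C) * chi_2(C):
  {0}: (1)*(1), {1}: (exp(-2*I*pi/5))*(exp(4*I*pi/5)), {2}: (exp(-4*I*pi/5))*(exp(-2*I*pi/5)), {3}: (exp(4*I*pi/5))*(exp(2*I*pi/5)), {4}: (exp(2*I*pi/5))*(exp(-4*I*pi/5))
so (chi_4 * chi_2) takes values
  {0} -> 1, {1} -> exp(2*I*pi/5), {2} -> exp(4*I*pi/5), {3} -> exp(-4*I*pi/5), {4} -> exp(-2*I*pi/5).
Now take the inner product of this character with each irreducible chi from the table, <chi_4*chi_2, chi> = (1/5) sum_C |C| (chi_4*chi_2)(C) conj(chi(C)):
  <chi_4*chi_2, chi_0> = (1/5)[1*(1)*conj(1) + 1*(exp(2*I*pi/5))*conj(1) + 1*(exp(4*I*pi/5))*conj(1) + 1*(exp(-4*I*pi/5))*conj(1) + 1*(exp(-2*I*pi/5))*conj(1)]
      = (1/5)[(1) + (exp(2*I*pi/5)) + (exp(4*I*pi/5)) + (exp(-4*I*pi/5)) + (exp(-2*I*pi/5))] = 0/5 = 0
  <chi_4*chi_2, chi_1> = (1/5)[1*(1)*conj(1) + 1*(exp(2*I*pi/5))*conj(exp(2*I*pi/5)) + 1*(exp(4*I*pi/5))*conj(exp(4*I*pi/5)) + 1*(exp(-4*I*pi/5))*conj(exp(-4*I*pi/5)) + 1*(exp(-2*I*pi/5))*conj(exp(-2*I*pi/5))]
      = (1/5)[(1) + (1) + (1) + (1) + (1)] = 5/5 = 1
  <chi_4*chi_2, chi_2> = (1/5)[1*(1)*conj(1) + 1*(exp(2*I*pi/5))*conj(exp(4*I*pi/5)) + 1*(exp(4*I*pi/5))*conj(exp(-2*I*pi/5)) + 1*(exp(-4*I*pi/5))*conj(exp(2*I*pi/5)) + 1*(exp(-2*I*pi/5))*conj(exp(-4*I*pi/5))]
      = (1/5)[(1) + (exp(-2*I*pi/5)) + (exp(-4*I*pi/5)) + (exp(4*I*pi/5)) + (exp(2*I*pi/5))] = 0/5 = 0
  <chi_4*chi_2, chi_3> = (1/5)[1*(1)*conj(1) + 1*(exp(2*I*pi/5))*conj(exp(-4*I*pi/5)) + 1*(exp(4*I*pi/5))*conj(exp(2*I*pi/5)) + 1*(exp(-4*I*pi/5))*conj(exp(-2*I*pi/5)) + 1*(exp(-2*I*pi/5))*conj(exp(4*I*pi/5))]
      = (1/5)[(1) + (exp(-4*I*pi/5)) + (exp(2*I*pi/5)) + (exp(-2*I*pi/5)) + (exp(4*I*pi/5))] = 0/5 = 0
  <chi_4*chi_2, chi_4> = (1/5)[1*(1)*conj(1) + 1*(exp(2*I*pi/5))*conj(exp(-2*I*pi/5)) + 1*(exp(4*I*pi/5))*conj(exp(-4*I*pi/5)) + 1*(exp(-4*I*pi/5))*conj(exp(4*I*pi/5)) + 1*(exp(-2*I*pi/5))*conj(exp(2*I*pi/5))]
      = (1/5)[(1) + (exp(4*I*pi/5)) + (exp(-2*I*pi/5)) + (exp(2*I*pi/5)) + (exp(-4*I*pi/5))] = 0/5 = 0
(Exp terms are combined using exp(i*s)*conj(exp(i*t)) = exp(i*(s-t)), and sums of them are collapsed using the identity that for every m > 1 the m distinct m-th roots of unity sum to 0, e.g. 1 + exp(2*I*pi/3) + exp(-2*I*pi/3) = 0.)
Hence the multiplicities are chi_1: 1. Dimension check: dim(chi_4)*dim(chi_2) = 1*1 = 1 and sum (mult * dim) = 1*1 = 1.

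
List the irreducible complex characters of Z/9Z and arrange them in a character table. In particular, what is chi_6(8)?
Character table of Z/9Z (irreps indexed chi_0,...,chi_8 with chi_k(m) = zeta_9^(k*m), zeta_9 = exp(2*pi*i/9)):
  irrep \ class  {0} (size 1)  {1} (size 1)    {2} (size 1)    {3} (size 1)    {4} (size 1)    {5} (size 1)    {6} (size 1)    {7} (size 1)    {8} (size 1)  
  chi_0          1             1               1               1               1               1               1               1               1             
  chi_1          1             exp(2*I*pi/9)   exp(4*I*pi/9)   exp(2*I*pi/3)   exp(8*I*pi/9)   exp(-8*I*pi/9)  exp(-2*I*pi/3)  exp(-4*I*pi/9)  exp(-2*I*pi/9)
  chi_2          1             exp(4*I*pi/9)   exp(8*I*pi/9)   exp(-2*I*pi/3)  exp(-2*I*pi/9)  exp(2*I*pi/9)   exp(2*I*pi/3)   exp(-8*I*pi/9)  exp(-4*I*pi/9)
  chi_3          1             exp(2*I*pi/3)   exp(-2*I*pi/3)  1               exp(2*I*pi/3)   exp(-2*I*pi/3)  1               exp(2*I*pi/3)   exp(-2*I*pi/3)
  chi_4          1             exp(8*I*pi/9)   exp(-2*I*pi/9)  exp(2*I*pi/3)   exp(-4*I*pi/9)  exp(4*I*pi/9)   exp(-2*I*pi/3)  exp(2*I*pi/9)   exp(-8*I*pi/9)
  chi_5          1             exp(-8*I*pi/9)  exp(2*I*pi/9)   exp(-2*I*pi/3)  exp(4*I*pi/9)   exp(-4*I*pi/9)  exp(2*I*pi/3)   exp(-2*I*pi/9)  exp(8*I*pi/9) 
  chi_6          1             exp(-2*I*pi/3)  exp(2*I*pi/3)   1               exp(-2*I*pi/3)  exp(2*I*pi/3)   1               exp(-2*I*pi/3)  exp(2*I*pi/3) 
  chi_7          1             exp(-4*I*pi/9)  exp(-8*I*pi/9)  exp(2*I*pi/3)   exp(2*I*pi/9)   exp(-2*I*pi/9)  exp(-2*I*pi/3)  exp(8*I*pi/9)   exp(4*I*pi/9) 
  chi_8          1             exp(-2*I*pi/9)  exp(-4*I*pi/9)  exp(-2*I*pi/3)  exp(-8*I*pi/9)  exp(8*I*pi/9)   exp(2*I*pi/3)   exp(4*I*pi/9)   exp(2*I*pi/9) 

Spot check: chi_6(8) = zeta_9^(6*8) = zeta_9^48 = exp(2*I*pi/3).

Reasoning: Z/9Z is abelian, so all 9 irreducible complex representations are 1-dimensional. They are given by chi_k(m) = zeta_9^(k*m) for k = 0,...,8. Row orthogonality: sum_m chi_k(m) conj(chi_l(m)) = 9 * [k = l].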